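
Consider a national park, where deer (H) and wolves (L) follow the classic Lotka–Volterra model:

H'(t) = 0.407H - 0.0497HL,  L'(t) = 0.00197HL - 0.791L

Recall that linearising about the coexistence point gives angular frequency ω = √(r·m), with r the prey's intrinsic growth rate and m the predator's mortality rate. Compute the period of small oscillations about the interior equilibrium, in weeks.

Here r = 0.407 and m = 0.791, so r·m = 0.322.
ω = √0.322 = 0.567 per week, hence T = 2π/ω ≈ 11.1 weeks.

T ≈ 11.1 weeks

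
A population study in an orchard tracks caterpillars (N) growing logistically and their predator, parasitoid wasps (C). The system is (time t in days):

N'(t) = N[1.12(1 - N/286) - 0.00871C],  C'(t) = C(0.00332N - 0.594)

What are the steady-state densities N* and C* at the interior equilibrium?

From dC/dt = 0 with C > 0: 0.00332N* = 0.594, so N* = 179.
Substitute into dN/dt = 0: 1.12(1 - 179/286) = 0.00871C*.
The bracket is 0.374, giving C* = 0.419/0.00871 = 48.1.

N* ≈ 179, C* ≈ 48.1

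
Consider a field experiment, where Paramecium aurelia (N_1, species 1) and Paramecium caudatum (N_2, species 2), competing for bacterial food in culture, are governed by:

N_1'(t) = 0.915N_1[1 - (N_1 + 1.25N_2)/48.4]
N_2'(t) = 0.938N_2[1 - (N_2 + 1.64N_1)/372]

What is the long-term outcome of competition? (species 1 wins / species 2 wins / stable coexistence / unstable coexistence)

Compare the nullcline intercepts: K1/α12 = 48.4/1.25 = 38.7 < K2 = 372; K2/α21 = 372/1.64 = 227 > K1 = 48.4.
Since the inequalities point opposite ways, species 2 can invade but species 1 cannot.

species 2 excludes species 1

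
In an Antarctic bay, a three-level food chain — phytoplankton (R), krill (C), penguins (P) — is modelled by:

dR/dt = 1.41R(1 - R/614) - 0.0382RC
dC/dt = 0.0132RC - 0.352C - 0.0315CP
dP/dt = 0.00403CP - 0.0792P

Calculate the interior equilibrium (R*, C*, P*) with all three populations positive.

R* ≈ 287, C* ≈ 19.7, P* ≈ 109

From dP/dt = 0: 0.00403C* = 0.0792, so C* = 19.7.
From dR/dt = 0: 1.41(1 - R*/614) = 0.0382·19.7, giving R* = 614·(1 - 0.532) = 287.
From dC/dt = 0: 0.0132·287 - 0.352 = 0.0315P*, so P* = 3.44/0.0315 = 109.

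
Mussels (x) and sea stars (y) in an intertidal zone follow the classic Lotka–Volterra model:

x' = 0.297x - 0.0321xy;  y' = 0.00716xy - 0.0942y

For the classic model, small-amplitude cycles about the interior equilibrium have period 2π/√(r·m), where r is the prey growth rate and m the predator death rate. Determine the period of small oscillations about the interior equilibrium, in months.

T ≈ 37.6 months

Here r = 0.297 and m = 0.0942, so r·m = 0.028.
ω = √0.028 = 0.167 per month, hence T = 2π/ω ≈ 37.6 months.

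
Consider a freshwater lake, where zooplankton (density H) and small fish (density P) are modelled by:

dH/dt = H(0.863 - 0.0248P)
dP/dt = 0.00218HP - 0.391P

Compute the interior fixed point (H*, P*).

Set dP/dt = 0 with P > 0: 0.00218H - 0.391 = 0, so H* = 0.391/0.00218 = 179.
Set dH/dt = 0 with H > 0: 0.863 - 0.0248P = 0, so P* = 0.863/0.0248 = 34.8.

H* ≈ 179, P* ≈ 34.8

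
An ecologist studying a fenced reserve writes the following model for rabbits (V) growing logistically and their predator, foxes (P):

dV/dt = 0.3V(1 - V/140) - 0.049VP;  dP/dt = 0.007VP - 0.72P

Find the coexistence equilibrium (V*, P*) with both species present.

From dP/dt = 0 with P > 0: 0.007V* = 0.72, so V* = 103.
Substitute into dV/dt = 0: 0.3(1 - 103/140) = 0.049P*.
The bracket is 0.265, giving P* = 0.0796/0.049 = 1.62.

V* ≈ 103, P* ≈ 1.62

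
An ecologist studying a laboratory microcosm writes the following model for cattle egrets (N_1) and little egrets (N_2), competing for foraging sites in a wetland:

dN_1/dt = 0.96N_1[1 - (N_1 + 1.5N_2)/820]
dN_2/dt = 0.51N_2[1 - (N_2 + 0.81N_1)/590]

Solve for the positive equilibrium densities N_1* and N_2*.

N_1* ≈ 302, N_2* ≈ 345

Setting both brackets to zero gives the nullclines N_1 + 1.5N_2 = 820 and 0.81N_1 + N_2 = 590.
Substituting N_2 = 590 - 0.81N_1 into the first: N_1(1 - 1.5·0.81) = 820 - 1.5·590.
So N_1* = -65/-0.215 = 302, and then N_2* = 590 - 0.81·302 = 345.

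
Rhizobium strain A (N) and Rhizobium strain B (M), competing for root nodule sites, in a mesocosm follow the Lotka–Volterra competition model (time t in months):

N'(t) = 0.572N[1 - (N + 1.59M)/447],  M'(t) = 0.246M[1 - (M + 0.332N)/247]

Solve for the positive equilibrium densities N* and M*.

Setting both brackets to zero gives the nullclines N + 1.59M = 447 and 0.332N + M = 247.
Substituting M = 247 - 0.332N into the first: N(1 - 1.59·0.332) = 447 - 1.59·247.
So N* = 54.3/0.472 = 115, and then M* = 247 - 0.332·115 = 209.

N* ≈ 115, M* ≈ 209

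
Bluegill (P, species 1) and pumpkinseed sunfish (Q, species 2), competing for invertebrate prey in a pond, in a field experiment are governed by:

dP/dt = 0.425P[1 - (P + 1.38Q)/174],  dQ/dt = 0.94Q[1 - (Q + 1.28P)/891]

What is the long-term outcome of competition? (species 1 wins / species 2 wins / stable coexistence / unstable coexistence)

Compare the nullcline intercepts: K1/α12 = 174/1.38 = 126 < K2 = 891; K2/α21 = 891/1.28 = 696 > K1 = 174.
Since the inequalities point opposite ways, species 2 can invade but species 1 cannot.

species 2 excludes species 1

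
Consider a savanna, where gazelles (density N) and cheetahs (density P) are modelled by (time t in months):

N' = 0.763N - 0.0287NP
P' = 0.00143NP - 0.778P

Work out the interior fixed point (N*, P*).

Set dP/dt = 0 with P > 0: 0.00143N - 0.778 = 0, so N* = 0.778/0.00143 = 544.
Set dN/dt = 0 with N > 0: 0.763 - 0.0287P = 0, so P* = 0.763/0.0287 = 26.6.

N* ≈ 544, P* ≈ 26.6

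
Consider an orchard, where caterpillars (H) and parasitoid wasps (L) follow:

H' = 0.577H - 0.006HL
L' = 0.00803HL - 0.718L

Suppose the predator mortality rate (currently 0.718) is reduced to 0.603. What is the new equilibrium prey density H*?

H* ≈ 75.1

At the interior fixed point, setting dL/dt = 0 with L > 0 fixes H* = (predator death rate)/(HL coefficient) — independent of the other coefficients.
With the change, H* = 0.603/0.00803 = 75.1; it falls from 89.4.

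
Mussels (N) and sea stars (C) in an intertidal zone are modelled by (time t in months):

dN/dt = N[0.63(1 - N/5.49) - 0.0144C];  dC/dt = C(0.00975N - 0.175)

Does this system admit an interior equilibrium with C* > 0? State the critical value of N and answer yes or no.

Threshold N = 17.9; K < 17.9, so no, the predator goes extinct.

The predator equation gives dC/dt > 0 only when N > 0.175/0.00975 = 17.9.
Without the predator, N → K = 5.49. Since 5.49 < 17.9, the predator cannot invade.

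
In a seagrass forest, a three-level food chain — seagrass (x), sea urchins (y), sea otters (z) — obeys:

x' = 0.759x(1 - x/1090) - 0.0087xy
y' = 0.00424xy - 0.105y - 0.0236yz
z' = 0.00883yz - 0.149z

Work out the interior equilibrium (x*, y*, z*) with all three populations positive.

x* ≈ 879, y* ≈ 16.9, z* ≈ 154

From dz/dt = 0: 0.00883y* = 0.149, so y* = 16.9.
From dx/dt = 0: 0.759(1 - x*/1090) = 0.0087·16.9, giving x* = 1090·(1 - 0.193) = 879.
From dy/dt = 0: 0.00424·879 - 0.105 = 0.0236z*, so z* = 3.62/0.0236 = 154.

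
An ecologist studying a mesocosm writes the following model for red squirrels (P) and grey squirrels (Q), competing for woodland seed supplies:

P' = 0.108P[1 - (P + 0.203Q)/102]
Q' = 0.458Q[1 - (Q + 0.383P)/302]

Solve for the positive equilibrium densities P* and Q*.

P* ≈ 44.1, Q* ≈ 285

Setting both brackets to zero gives the nullclines P + 0.203Q = 102 and 0.383P + Q = 302.
Substituting Q = 302 - 0.383P into the first: P(1 - 0.203·0.383) = 102 - 0.203·302.
So P* = 40.7/0.922 = 44.1, and then Q* = 302 - 0.383·44.1 = 285.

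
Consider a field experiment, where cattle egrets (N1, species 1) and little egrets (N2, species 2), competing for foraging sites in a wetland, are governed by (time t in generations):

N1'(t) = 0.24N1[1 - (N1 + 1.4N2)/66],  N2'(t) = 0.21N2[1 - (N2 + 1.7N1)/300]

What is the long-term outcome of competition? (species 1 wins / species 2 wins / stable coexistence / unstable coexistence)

Compare the nullcline intercepts: K1/α12 = 66/1.4 = 47.1 < K2 = 300; K2/α21 = 300/1.7 = 176 > K1 = 66.
Since the inequalities point opposite ways, species 2 can invade but species 1 cannot.

species 2 excludes species 1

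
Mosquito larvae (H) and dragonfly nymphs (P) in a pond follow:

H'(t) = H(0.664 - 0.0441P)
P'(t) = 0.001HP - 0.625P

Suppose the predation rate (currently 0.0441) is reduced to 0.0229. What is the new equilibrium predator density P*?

At the interior fixed point, setting dH/dt = 0 with H > 0 fixes P* = (prey growth rate)/(HP coefficient) — independent of the other coefficients.
With the change, P* = 0.664/0.0229 = 29; it rises from 15.1.

P* ≈ 29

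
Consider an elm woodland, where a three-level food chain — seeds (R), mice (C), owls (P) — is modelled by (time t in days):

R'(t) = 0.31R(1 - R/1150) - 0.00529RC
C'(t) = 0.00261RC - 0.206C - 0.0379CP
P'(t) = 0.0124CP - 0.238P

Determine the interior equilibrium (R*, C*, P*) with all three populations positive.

From dP/dt = 0: 0.0124C* = 0.238, so C* = 19.2.
From dR/dt = 0: 0.31(1 - R*/1150) = 0.00529·19.2, giving R* = 1150·(1 - 0.328) = 773.
From dC/dt = 0: 0.00261·773 - 0.206 = 0.0379P*, so P* = 1.81/0.0379 = 47.8.

R* ≈ 773, C* ≈ 19.2, P* ≈ 47.8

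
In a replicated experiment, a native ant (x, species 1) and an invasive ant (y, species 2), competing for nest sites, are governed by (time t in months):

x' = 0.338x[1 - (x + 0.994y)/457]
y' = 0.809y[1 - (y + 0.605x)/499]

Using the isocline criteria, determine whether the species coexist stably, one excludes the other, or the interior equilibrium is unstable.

Compare the nullcline intercepts: K1/α12 = 457/0.994 = 460 < K2 = 499; K2/α21 = 499/0.605 = 825 > K1 = 457.
Since the inequalities point opposite ways, species 2 can invade but species 1 cannot.

species 2 excludes species 1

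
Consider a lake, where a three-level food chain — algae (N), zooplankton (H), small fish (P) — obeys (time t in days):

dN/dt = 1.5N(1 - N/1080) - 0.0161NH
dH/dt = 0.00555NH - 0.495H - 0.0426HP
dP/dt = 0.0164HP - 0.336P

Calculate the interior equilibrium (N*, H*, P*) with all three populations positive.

From dP/dt = 0: 0.0164H* = 0.336, so H* = 20.5.
From dN/dt = 0: 1.5(1 - N*/1080) = 0.0161·20.5, giving N* = 1080·(1 - 0.22) = 843.
From dH/dt = 0: 0.00555·843 - 0.495 = 0.0426P*, so P* = 4.18/0.0426 = 98.1.

N* ≈ 843, H* ≈ 20.5, P* ≈ 98.1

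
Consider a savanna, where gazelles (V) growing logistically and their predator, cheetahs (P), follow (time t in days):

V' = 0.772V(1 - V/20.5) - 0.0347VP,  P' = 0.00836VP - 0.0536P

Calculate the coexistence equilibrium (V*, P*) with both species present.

From dP/dt = 0 with P > 0: 0.00836V* = 0.0536, so V* = 6.41.
Substitute into dV/dt = 0: 0.772(1 - 6.41/20.5) = 0.0347P*.
The bracket is 0.687, giving P* = 0.531/0.0347 = 15.3.

V* ≈ 6.41, P* ≈ 15.3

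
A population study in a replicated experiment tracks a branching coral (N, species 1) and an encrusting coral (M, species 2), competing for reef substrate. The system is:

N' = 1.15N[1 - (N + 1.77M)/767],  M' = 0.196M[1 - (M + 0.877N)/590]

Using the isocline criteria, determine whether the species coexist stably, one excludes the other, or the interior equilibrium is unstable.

unstable coexistence (outcome depends on initial conditions)

Compare the nullcline intercepts: K1/α12 = 767/1.77 = 433 < K2 = 590; K2/α21 = 590/0.877 = 673 < K1 = 767.
Since both are reversed, neither can invade when rare; the interior point is a saddle.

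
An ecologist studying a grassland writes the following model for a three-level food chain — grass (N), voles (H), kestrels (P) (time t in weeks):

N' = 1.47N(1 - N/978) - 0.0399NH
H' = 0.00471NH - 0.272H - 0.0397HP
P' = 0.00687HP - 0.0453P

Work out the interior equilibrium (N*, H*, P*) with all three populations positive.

From dP/dt = 0: 0.00687H* = 0.0453, so H* = 6.59.
From dN/dt = 0: 1.47(1 - N*/978) = 0.0399·6.59, giving N* = 978·(1 - 0.179) = 803.
From dH/dt = 0: 0.00471·803 - 0.272 = 0.0397P*, so P* = 3.51/0.0397 = 88.4.

N* ≈ 803, H* ≈ 6.59, P* ≈ 88.4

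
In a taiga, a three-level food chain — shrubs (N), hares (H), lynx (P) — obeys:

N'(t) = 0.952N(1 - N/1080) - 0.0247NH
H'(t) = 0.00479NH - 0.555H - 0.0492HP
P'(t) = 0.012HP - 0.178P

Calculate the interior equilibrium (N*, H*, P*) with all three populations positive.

From dP/dt = 0: 0.012H* = 0.178, so H* = 14.8.
From dN/dt = 0: 0.952(1 - N*/1080) = 0.0247·14.8, giving N* = 1080·(1 - 0.385) = 664.
From dH/dt = 0: 0.00479·664 - 0.555 = 0.0492P*, so P* = 2.63/0.0492 = 53.4.

N* ≈ 664, H* ≈ 14.8, P* ≈ 53.4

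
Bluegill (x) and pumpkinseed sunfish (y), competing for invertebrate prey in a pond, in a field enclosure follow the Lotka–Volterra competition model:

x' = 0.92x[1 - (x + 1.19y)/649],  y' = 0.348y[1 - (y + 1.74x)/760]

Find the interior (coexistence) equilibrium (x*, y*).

Setting both brackets to zero gives the nullclines x + 1.19y = 649 and 1.74x + y = 760.
Substituting y = 760 - 1.74x into the first: x(1 - 1.19·1.74) = 649 - 1.19·760.
So x* = -255/-1.07 = 239, and then y* = 760 - 1.74·239 = 345.

x* ≈ 239, y* ≈ 345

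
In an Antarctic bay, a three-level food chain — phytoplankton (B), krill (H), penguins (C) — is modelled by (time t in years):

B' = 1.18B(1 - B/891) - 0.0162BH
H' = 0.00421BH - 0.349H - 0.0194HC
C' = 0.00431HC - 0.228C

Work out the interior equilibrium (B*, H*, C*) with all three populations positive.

B* ≈ 244, H* ≈ 52.9, C* ≈ 34.9

From dC/dt = 0: 0.00431H* = 0.228, so H* = 52.9.
From dB/dt = 0: 1.18(1 - B*/891) = 0.0162·52.9, giving B* = 891·(1 - 0.726) = 244.
From dH/dt = 0: 0.00421·244 - 0.349 = 0.0194C*, so C* = 0.678/0.0194 = 34.9.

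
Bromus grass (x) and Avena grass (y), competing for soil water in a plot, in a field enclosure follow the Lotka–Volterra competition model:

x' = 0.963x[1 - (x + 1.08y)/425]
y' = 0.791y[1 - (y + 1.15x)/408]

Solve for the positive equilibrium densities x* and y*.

Setting both brackets to zero gives the nullclines x + 1.08y = 425 and 1.15x + y = 408.
Substituting y = 408 - 1.15x into the first: x(1 - 1.08·1.15) = 425 - 1.08·408.
So x* = -15.6/-0.242 = 64.6, and then y* = 408 - 1.15·64.6 = 334.

x* ≈ 64.6, y* ≈ 334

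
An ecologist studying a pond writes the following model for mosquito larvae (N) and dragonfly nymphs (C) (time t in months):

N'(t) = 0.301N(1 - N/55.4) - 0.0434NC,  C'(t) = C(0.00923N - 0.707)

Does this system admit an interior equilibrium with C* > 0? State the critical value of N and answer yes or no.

The predator equation gives dC/dt > 0 only when N > 0.707/0.00923 = 76.6.
Without the predator, N → K = 55.4. Since 55.4 < 76.6, the predator cannot invade.

Threshold N = 76.6; K < 76.6, so no, the predator goes extinct.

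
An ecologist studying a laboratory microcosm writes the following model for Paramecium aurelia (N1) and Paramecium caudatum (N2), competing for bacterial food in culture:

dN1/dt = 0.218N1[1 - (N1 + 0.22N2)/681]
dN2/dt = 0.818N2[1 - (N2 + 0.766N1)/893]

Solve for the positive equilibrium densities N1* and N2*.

N1* ≈ 583, N2* ≈ 447

Setting both brackets to zero gives the nullclines N1 + 0.22N2 = 681 and 0.766N1 + N2 = 893.
Substituting N2 = 893 - 0.766N1 into the first: N1(1 - 0.22·0.766) = 681 - 0.22·893.
So N1* = 485/0.831 = 583, and then N2* = 893 - 0.766·583 = 447.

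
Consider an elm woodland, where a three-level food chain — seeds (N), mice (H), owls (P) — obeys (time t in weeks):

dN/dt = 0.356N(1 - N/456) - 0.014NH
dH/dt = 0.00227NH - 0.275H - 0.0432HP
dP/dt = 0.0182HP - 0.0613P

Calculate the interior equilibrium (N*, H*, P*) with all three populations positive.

From dP/dt = 0: 0.0182H* = 0.0613, so H* = 3.37.
From dN/dt = 0: 0.356(1 - N*/456) = 0.014·3.37, giving N* = 456·(1 - 0.132) = 396.
From dH/dt = 0: 0.00227·396 - 0.275 = 0.0432P*, so P* = 0.623/0.0432 = 14.4.

N* ≈ 396, H* ≈ 3.37, P* ≈ 14.4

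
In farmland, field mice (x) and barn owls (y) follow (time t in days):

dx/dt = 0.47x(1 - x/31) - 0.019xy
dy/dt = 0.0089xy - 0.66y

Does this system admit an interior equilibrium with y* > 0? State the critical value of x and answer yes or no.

The predator equation gives dy/dt > 0 only when x > 0.66/0.0089 = 74.2.
Without the predator, x → K = 31. Since 31 < 74.2, the predator cannot invade.

Threshold x = 74.2; K < 74.2, so no, the predator goes extinct.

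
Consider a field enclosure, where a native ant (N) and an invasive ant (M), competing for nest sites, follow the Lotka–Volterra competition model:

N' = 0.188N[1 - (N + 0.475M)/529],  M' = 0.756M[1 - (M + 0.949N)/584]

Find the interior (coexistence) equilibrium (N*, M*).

Setting both brackets to zero gives the nullclines N + 0.475M = 529 and 0.949N + M = 584.
Substituting M = 584 - 0.949N into the first: N(1 - 0.475·0.949) = 529 - 0.475·584.
So N* = 252/0.549 = 458, and then M* = 584 - 0.949·458 = 149.

N* ≈ 458, M* ≈ 149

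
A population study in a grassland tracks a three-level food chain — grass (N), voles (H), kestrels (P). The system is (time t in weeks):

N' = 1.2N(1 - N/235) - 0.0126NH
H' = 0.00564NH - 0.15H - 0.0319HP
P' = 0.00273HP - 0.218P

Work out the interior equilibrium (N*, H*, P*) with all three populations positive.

N* ≈ 38, H* ≈ 79.9, P* ≈ 2.01

From dP/dt = 0: 0.00273H* = 0.218, so H* = 79.9.
From dN/dt = 0: 1.2(1 - N*/235) = 0.0126·79.9, giving N* = 235·(1 - 0.838) = 38.
From dH/dt = 0: 0.00564·38 - 0.15 = 0.0319P*, so P* = 0.0641/0.0319 = 2.01.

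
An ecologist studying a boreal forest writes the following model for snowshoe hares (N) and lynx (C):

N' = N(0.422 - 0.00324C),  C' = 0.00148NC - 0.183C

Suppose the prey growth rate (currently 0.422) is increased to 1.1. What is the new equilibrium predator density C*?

At the interior fixed point, setting dN/dt = 0 with N > 0 fixes C* = (prey growth rate)/(NC coefficient) — independent of the other coefficients.
With the change, C* = 1.1/0.00324 = 340; it rises from 130.

C* ≈ 340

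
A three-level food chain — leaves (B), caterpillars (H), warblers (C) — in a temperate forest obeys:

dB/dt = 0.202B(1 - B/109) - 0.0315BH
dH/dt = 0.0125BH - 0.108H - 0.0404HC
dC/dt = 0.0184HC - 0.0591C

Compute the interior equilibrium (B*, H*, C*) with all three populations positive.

From dC/dt = 0: 0.0184H* = 0.0591, so H* = 3.21.
From dB/dt = 0: 0.202(1 - B*/109) = 0.0315·3.21, giving B* = 109·(1 - 0.501) = 54.4.
From dH/dt = 0: 0.0125·54.4 - 0.108 = 0.0404C*, so C* = 0.572/0.0404 = 14.2.

B* ≈ 54.4, H* ≈ 3.21, C* ≈ 14.2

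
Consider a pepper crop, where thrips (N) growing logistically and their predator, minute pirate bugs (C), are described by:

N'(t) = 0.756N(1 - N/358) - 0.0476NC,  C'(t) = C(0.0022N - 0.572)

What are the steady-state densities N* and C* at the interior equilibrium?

N* ≈ 260, C* ≈ 4.35

From dC/dt = 0 with C > 0: 0.0022N* = 0.572, so N* = 260.
Substitute into dN/dt = 0: 0.756(1 - 260/358) = 0.0476C*.
The bracket is 0.274, giving C* = 0.207/0.0476 = 4.35.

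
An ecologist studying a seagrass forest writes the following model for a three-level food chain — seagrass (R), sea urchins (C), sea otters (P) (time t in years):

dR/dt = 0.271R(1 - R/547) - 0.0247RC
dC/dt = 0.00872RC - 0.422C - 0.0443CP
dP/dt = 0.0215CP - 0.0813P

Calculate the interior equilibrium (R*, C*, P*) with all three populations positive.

From dP/dt = 0: 0.0215C* = 0.0813, so C* = 3.78.
From dR/dt = 0: 0.271(1 - R*/547) = 0.0247·3.78, giving R* = 547·(1 - 0.345) = 358.
From dC/dt = 0: 0.00872·358 - 0.422 = 0.0443P*, so P* = 2.7/0.0443 = 61.

R* ≈ 358, C* ≈ 3.78, P* ≈ 61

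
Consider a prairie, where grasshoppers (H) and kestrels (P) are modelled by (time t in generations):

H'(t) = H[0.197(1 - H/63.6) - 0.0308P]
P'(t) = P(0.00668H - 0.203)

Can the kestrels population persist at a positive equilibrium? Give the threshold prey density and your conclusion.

The predator equation gives dP/dt > 0 only when H > 0.203/0.00668 = 30.4.
Without the predator, H → K = 63.6. Since 63.6 > 30.4, the predator can invade and persist.

Threshold H = 30.4; K > 30.4, so yes, the predator persists.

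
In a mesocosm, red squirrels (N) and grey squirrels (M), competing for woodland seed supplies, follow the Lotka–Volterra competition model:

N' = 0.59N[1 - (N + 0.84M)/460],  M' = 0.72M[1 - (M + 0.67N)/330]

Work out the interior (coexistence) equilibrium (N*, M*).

Setting both brackets to zero gives the nullclines N + 0.84M = 460 and 0.67N + M = 330.
Substituting M = 330 - 0.67N into the first: N(1 - 0.84·0.67) = 460 - 0.84·330.
So N* = 183/0.437 = 418, and then M* = 330 - 0.67·418 = 49.9.

N* ≈ 418, M* ≈ 49.9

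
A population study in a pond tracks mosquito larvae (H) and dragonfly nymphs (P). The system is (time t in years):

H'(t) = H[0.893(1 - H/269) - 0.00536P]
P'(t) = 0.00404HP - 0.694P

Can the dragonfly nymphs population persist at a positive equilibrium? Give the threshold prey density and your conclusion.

The predator equation gives dP/dt > 0 only when H > 0.694/0.00404 = 172.
Without the predator, H → K = 269. Since 269 > 172, the predator can invade and persist.

Threshold H = 172; K > 172, so yes, the predator persists.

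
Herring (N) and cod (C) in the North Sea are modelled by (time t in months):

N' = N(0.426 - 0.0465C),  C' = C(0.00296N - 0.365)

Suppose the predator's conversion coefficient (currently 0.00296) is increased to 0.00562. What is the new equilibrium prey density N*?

At the interior fixed point, setting dC/dt = 0 with C > 0 fixes N* = (predator death rate)/(NC coefficient) — independent of the other coefficients.
With the change, N* = 0.365/0.00562 = 64.9; it falls from 123.

N* ≈ 64.9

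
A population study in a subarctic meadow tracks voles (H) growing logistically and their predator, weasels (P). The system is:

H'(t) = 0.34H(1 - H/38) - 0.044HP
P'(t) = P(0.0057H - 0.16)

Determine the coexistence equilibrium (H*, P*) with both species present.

H* ≈ 28.1, P* ≈ 2.02

From dP/dt = 0 with P > 0: 0.0057H* = 0.16, so H* = 28.1.
Substitute into dH/dt = 0: 0.34(1 - 28.1/38) = 0.044P*.
The bracket is 0.261, giving P* = 0.0888/0.044 = 2.02.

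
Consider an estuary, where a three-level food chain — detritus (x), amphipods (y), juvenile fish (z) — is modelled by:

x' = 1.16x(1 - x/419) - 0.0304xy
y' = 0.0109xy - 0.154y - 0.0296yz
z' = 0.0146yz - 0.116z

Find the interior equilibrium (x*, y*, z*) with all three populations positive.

x* ≈ 332, y* ≈ 7.95, z* ≈ 117

From dz/dt = 0: 0.0146y* = 0.116, so y* = 7.95.
From dx/dt = 0: 1.16(1 - x*/419) = 0.0304·7.95, giving x* = 419·(1 - 0.208) = 332.
From dy/dt = 0: 0.0109·332 - 0.154 = 0.0296z*, so z* = 3.46/0.0296 = 117.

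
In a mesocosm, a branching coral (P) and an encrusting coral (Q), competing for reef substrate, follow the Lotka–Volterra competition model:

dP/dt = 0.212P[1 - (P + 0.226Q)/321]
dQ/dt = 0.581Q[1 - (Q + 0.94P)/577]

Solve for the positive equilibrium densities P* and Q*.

Setting both brackets to zero gives the nullclines P + 0.226Q = 321 and 0.94P + Q = 577.
Substituting Q = 577 - 0.94P into the first: P(1 - 0.226·0.94) = 321 - 0.226·577.
So P* = 191/0.788 = 242, and then Q* = 577 - 0.94·242 = 350.

P* ≈ 242, Q* ≈ 350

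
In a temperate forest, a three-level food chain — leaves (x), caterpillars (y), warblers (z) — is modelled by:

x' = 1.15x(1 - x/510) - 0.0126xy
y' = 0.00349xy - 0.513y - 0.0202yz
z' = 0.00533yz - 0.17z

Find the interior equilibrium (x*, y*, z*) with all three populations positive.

From dz/dt = 0: 0.00533y* = 0.17, so y* = 31.9.
From dx/dt = 0: 1.15(1 - x*/510) = 0.0126·31.9, giving x* = 510·(1 - 0.349) = 332.
From dy/dt = 0: 0.00349·332 - 0.513 = 0.0202z*, so z* = 0.645/0.0202 = 31.9.

x* ≈ 332, y* ≈ 31.9, z* ≈ 31.9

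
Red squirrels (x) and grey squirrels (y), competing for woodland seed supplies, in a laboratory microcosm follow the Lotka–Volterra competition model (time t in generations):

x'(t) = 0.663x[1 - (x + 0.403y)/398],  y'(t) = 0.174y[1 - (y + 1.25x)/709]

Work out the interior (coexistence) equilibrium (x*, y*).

Setting both brackets to zero gives the nullclines x + 0.403y = 398 and 1.25x + y = 709.
Substituting y = 709 - 1.25x into the first: x(1 - 0.403·1.25) = 398 - 0.403·709.
So x* = 112/0.496 = 226, and then y* = 709 - 1.25·226 = 426.

x* ≈ 226, y* ≈ 426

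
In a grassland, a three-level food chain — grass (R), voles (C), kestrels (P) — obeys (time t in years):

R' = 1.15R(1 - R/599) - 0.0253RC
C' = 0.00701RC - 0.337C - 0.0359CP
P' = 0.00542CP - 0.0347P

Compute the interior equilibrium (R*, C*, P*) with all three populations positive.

R* ≈ 515, C* ≈ 6.4, P* ≈ 91.1

From dP/dt = 0: 0.00542C* = 0.0347, so C* = 6.4.
From dR/dt = 0: 1.15(1 - R*/599) = 0.0253·6.4, giving R* = 599·(1 - 0.141) = 515.
From dC/dt = 0: 0.00701·515 - 0.337 = 0.0359P*, so P* = 3.27/0.0359 = 91.1.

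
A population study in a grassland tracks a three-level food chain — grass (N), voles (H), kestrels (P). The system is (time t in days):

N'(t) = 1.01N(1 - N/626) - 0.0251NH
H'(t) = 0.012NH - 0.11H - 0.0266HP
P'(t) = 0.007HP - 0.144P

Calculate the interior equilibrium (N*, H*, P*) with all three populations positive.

N* ≈ 306, H* ≈ 20.6, P* ≈ 134

From dP/dt = 0: 0.007H* = 0.144, so H* = 20.6.
From dN/dt = 0: 1.01(1 - N*/626) = 0.0251·20.6, giving N* = 626·(1 - 0.511) = 306.
From dH/dt = 0: 0.012·306 - 0.11 = 0.0266P*, so P* = 3.56/0.0266 = 134.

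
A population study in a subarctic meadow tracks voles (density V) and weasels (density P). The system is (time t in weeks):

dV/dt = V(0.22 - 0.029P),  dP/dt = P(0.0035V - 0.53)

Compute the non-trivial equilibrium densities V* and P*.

V* ≈ 151, P* ≈ 7.59

Set dP/dt = 0 with P > 0: 0.0035V - 0.53 = 0, so V* = 0.53/0.0035 = 151.
Set dV/dt = 0 with V > 0: 0.22 - 0.029P = 0, so P* = 0.22/0.029 = 7.59.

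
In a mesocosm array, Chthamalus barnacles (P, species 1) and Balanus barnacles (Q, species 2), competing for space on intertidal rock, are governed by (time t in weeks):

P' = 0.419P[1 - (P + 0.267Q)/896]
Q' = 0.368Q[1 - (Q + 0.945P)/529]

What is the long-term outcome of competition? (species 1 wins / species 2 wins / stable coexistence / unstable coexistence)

Compare the nullcline intercepts: K1/α12 = 896/0.267 = 3360 > K2 = 529; K2/α21 = 529/0.945 = 560 < K1 = 896.
Since the inequalities point opposite ways, species 1 can invade but species 2 cannot.

species 1 excludes species 2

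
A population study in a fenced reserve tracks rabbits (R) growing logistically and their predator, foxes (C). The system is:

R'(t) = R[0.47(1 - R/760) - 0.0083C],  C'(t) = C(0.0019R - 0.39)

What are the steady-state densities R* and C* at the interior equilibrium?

From dC/dt = 0 with C > 0: 0.0019R* = 0.39, so R* = 205.
Substitute into dR/dt = 0: 0.47(1 - 205/760) = 0.0083C*.
The bracket is 0.73, giving C* = 0.343/0.0083 = 41.3.

R* ≈ 205, C* ≈ 41.3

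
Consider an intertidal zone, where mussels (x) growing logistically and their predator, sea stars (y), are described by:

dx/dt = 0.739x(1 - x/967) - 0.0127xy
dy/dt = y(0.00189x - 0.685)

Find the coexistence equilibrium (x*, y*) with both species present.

x* ≈ 362, y* ≈ 36.4

From dy/dt = 0 with y > 0: 0.00189x* = 0.685, so x* = 362.
Substitute into dx/dt = 0: 0.739(1 - 362/967) = 0.0127y*.
The bracket is 0.625, giving y* = 0.462/0.0127 = 36.4.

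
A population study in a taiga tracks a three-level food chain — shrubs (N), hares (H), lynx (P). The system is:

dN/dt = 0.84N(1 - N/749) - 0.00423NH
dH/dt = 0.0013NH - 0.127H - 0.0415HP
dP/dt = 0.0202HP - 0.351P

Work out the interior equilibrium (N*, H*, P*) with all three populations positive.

N* ≈ 683, H* ≈ 17.4, P* ≈ 18.3

From dP/dt = 0: 0.0202H* = 0.351, so H* = 17.4.
From dN/dt = 0: 0.84(1 - N*/749) = 0.00423·17.4, giving N* = 749·(1 - 0.0875) = 683.
From dH/dt = 0: 0.0013·683 - 0.127 = 0.0415P*, so P* = 0.761/0.0415 = 18.3.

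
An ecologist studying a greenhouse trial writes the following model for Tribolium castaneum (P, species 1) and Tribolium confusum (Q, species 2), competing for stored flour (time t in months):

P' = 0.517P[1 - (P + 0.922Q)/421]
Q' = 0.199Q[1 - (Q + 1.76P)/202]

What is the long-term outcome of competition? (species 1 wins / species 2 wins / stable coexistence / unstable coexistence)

Compare the nullcline intercepts: K1/α12 = 421/0.922 = 457 > K2 = 202; K2/α21 = 202/1.76 = 115 < K1 = 421.
Since the inequalities point opposite ways, species 1 can invade but species 2 cannot.

species 1 excludes species 2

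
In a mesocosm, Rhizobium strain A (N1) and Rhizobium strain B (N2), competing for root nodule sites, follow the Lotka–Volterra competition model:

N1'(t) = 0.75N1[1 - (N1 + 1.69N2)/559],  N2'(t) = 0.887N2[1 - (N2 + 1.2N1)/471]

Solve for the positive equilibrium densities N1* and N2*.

N1* ≈ 231, N2* ≈ 194

Setting both brackets to zero gives the nullclines N1 + 1.69N2 = 559 and 1.2N1 + N2 = 471.
Substituting N2 = 471 - 1.2N1 into the first: N1(1 - 1.69·1.2) = 559 - 1.69·471.
So N1* = -237/-1.03 = 231, and then N2* = 471 - 1.2·231 = 194.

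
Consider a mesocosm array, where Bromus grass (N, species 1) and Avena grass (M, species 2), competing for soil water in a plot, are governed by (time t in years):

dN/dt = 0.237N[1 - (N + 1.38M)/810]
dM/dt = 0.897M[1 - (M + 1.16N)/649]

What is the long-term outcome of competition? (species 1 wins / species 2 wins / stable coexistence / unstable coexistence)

unstable coexistence (outcome depends on initial conditions)

Compare the nullcline intercepts: K1/α12 = 810/1.38 = 587 < K2 = 649; K2/α21 = 649/1.16 = 559 < K1 = 810.
Since both are reversed, neither can invade when rare; the interior point is a saddle.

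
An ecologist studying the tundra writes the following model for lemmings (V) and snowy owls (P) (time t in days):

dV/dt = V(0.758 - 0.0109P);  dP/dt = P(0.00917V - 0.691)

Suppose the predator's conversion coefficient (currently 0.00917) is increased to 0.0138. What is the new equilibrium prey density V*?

At the interior fixed point, setting dP/dt = 0 with P > 0 fixes V* = (predator death rate)/(VP coefficient) — independent of the other coefficients.
With the change, V* = 0.691/0.0138 = 50.1; it falls from 75.4.

V* ≈ 50.1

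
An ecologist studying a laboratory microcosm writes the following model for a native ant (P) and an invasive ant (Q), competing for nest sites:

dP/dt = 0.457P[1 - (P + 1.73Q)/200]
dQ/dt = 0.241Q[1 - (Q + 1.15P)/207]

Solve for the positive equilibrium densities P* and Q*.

P* ≈ 160, Q* ≈ 23.2

Setting both brackets to zero gives the nullclines P + 1.73Q = 200 and 1.15P + Q = 207.
Substituting Q = 207 - 1.15P into the first: P(1 - 1.73·1.15) = 200 - 1.73·207.
So P* = -158/-0.989 = 160, and then Q* = 207 - 1.15·160 = 23.2.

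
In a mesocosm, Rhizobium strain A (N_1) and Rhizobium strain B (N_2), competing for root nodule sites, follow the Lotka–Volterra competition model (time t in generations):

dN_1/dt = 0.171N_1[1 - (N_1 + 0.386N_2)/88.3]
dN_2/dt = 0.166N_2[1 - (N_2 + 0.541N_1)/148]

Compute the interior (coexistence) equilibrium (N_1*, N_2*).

N_1* ≈ 39.4, N_2* ≈ 127

Setting both brackets to zero gives the nullclines N_1 + 0.386N_2 = 88.3 and 0.541N_1 + N_2 = 148.
Substituting N_2 = 148 - 0.541N_1 into the first: N_1(1 - 0.386·0.541) = 88.3 - 0.386·148.
So N_1* = 31.2/0.791 = 39.4, and then N_2* = 148 - 0.541·39.4 = 127.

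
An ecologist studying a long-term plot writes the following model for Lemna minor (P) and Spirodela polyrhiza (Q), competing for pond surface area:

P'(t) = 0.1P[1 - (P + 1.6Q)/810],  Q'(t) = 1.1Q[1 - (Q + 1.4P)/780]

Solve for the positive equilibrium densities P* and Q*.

P* ≈ 353, Q* ≈ 285

Setting both brackets to zero gives the nullclines P + 1.6Q = 810 and 1.4P + Q = 780.
Substituting Q = 780 - 1.4P into the first: P(1 - 1.6·1.4) = 810 - 1.6·780.
So P* = -438/-1.24 = 353, and then Q* = 780 - 1.4·353 = 285.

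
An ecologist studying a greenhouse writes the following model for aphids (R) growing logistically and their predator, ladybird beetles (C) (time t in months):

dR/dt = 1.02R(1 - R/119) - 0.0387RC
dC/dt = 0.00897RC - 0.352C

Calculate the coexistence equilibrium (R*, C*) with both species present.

R* ≈ 39.2, C* ≈ 17.7

From dC/dt = 0 with C > 0: 0.00897R* = 0.352, so R* = 39.2.
Substitute into dR/dt = 0: 1.02(1 - 39.2/119) = 0.0387C*.
The bracket is 0.67, giving C* = 0.684/0.0387 = 17.7.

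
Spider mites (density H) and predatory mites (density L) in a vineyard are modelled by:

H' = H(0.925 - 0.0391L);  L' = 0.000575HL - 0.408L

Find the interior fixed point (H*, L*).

H* ≈ 710, L* ≈ 23.7

Set dL/dt = 0 with L > 0: 0.000575H - 0.408 = 0, so H* = 0.408/0.000575 = 710.
Set dH/dt = 0 with H > 0: 0.925 - 0.0391L = 0, so L* = 0.925/0.0391 = 23.7.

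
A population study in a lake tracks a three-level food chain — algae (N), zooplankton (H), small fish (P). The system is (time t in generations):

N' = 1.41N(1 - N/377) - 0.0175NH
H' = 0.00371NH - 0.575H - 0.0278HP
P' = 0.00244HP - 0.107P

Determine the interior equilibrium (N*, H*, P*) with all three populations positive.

N* ≈ 172, H* ≈ 43.9, P* ≈ 2.25

From dP/dt = 0: 0.00244H* = 0.107, so H* = 43.9.
From dN/dt = 0: 1.41(1 - N*/377) = 0.0175·43.9, giving N* = 377·(1 - 0.544) = 172.
From dH/dt = 0: 0.00371·172 - 0.575 = 0.0278P*, so P* = 0.0624/0.0278 = 2.25.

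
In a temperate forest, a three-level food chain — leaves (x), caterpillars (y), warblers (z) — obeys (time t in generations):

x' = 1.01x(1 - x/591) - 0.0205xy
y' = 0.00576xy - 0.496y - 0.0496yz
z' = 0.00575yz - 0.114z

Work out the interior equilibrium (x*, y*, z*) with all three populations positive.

x* ≈ 353, y* ≈ 19.8, z* ≈ 31

From dz/dt = 0: 0.00575y* = 0.114, so y* = 19.8.
From dx/dt = 0: 1.01(1 - x*/591) = 0.0205·19.8, giving x* = 591·(1 - 0.402) = 353.
From dy/dt = 0: 0.00576·353 - 0.496 = 0.0496z*, so z* = 1.54/0.0496 = 31.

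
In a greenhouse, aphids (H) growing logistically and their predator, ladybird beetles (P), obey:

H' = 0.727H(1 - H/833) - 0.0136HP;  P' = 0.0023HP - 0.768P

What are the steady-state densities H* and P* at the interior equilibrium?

H* ≈ 334, P* ≈ 32

From dP/dt = 0 with P > 0: 0.0023H* = 0.768, so H* = 334.
Substitute into dH/dt = 0: 0.727(1 - 334/833) = 0.0136P*.
The bracket is 0.599, giving P* = 0.436/0.0136 = 32.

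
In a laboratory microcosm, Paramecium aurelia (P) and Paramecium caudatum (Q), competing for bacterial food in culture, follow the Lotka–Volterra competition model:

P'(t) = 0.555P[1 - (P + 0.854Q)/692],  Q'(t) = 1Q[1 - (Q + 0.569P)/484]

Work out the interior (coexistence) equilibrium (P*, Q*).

P* ≈ 542, Q* ≈ 176

Setting both brackets to zero gives the nullclines P + 0.854Q = 692 and 0.569P + Q = 484.
Substituting Q = 484 - 0.569P into the first: P(1 - 0.854·0.569) = 692 - 0.854·484.
So P* = 279/0.514 = 542, and then Q* = 484 - 0.569·542 = 176.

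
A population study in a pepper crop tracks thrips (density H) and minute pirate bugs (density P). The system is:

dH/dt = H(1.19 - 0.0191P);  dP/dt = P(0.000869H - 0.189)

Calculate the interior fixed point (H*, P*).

Set dP/dt = 0 with P > 0: 0.000869H - 0.189 = 0, so H* = 0.189/0.000869 = 217.
Set dH/dt = 0 with H > 0: 1.19 - 0.0191P = 0, so P* = 1.19/0.0191 = 62.3.

H* ≈ 217, P* ≈ 62.3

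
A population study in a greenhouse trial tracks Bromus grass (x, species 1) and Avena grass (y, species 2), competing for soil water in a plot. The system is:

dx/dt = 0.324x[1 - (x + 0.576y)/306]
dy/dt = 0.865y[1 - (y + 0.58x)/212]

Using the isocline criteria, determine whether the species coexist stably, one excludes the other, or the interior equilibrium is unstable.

stable coexistence

Compare the nullcline intercepts: K1/α12 = 306/0.576 = 531 > K2 = 212; K2/α21 = 212/0.58 = 366 > K1 = 306.
Since both inequalities hold, each species can invade when rare, so the interior equilibrium is stable.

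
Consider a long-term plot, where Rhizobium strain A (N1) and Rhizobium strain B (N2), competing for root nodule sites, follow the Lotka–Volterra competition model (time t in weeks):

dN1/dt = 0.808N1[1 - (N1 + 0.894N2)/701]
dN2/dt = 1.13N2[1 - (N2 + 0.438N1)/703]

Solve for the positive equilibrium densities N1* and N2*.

Setting both brackets to zero gives the nullclines N1 + 0.894N2 = 701 and 0.438N1 + N2 = 703.
Substituting N2 = 703 - 0.438N1 into the first: N1(1 - 0.894·0.438) = 701 - 0.894·703.
So N1* = 72.5/0.608 = 119, and then N2* = 703 - 0.438·119 = 651.

N1* ≈ 119, N2* ≈ 651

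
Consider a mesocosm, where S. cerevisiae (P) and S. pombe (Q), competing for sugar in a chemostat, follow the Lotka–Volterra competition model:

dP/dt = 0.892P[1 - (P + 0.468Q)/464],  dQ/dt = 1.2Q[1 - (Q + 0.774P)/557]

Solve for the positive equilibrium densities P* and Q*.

P* ≈ 319, Q* ≈ 310

Setting both brackets to zero gives the nullclines P + 0.468Q = 464 and 0.774P + Q = 557.
Substituting Q = 557 - 0.774P into the first: P(1 - 0.468·0.774) = 464 - 0.468·557.
So P* = 203/0.638 = 319, and then Q* = 557 - 0.774·319 = 310.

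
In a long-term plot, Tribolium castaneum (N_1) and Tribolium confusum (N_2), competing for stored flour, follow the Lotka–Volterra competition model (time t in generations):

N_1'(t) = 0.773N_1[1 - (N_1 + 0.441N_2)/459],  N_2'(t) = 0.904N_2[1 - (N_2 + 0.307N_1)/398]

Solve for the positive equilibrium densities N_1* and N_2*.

Setting both brackets to zero gives the nullclines N_1 + 0.441N_2 = 459 and 0.307N_1 + N_2 = 398.
Substituting N_2 = 398 - 0.307N_1 into the first: N_1(1 - 0.441·0.307) = 459 - 0.441·398.
So N_1* = 283/0.865 = 328, and then N_2* = 398 - 0.307·328 = 297.

N_1* ≈ 328, N_2* ≈ 297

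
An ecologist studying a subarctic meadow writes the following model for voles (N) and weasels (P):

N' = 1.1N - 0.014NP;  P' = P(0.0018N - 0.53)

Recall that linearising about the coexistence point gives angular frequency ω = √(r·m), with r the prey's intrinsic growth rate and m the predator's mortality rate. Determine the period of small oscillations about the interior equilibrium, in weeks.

T ≈ 8.23 weeks

Here r = 1.1 and m = 0.53, so r·m = 0.583.
ω = √0.583 = 0.764 per week, hence T = 2π/ω ≈ 8.23 weeks.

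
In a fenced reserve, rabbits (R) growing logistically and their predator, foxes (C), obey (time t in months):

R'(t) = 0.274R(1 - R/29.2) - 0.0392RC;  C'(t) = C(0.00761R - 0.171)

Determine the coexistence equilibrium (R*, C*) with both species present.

R* ≈ 22.5, C* ≈ 1.61

From dC/dt = 0 with C > 0: 0.00761R* = 0.171, so R* = 22.5.
Substitute into dR/dt = 0: 0.274(1 - 22.5/29.2) = 0.0392C*.
The bracket is 0.23, giving C* = 0.0631/0.0392 = 1.61.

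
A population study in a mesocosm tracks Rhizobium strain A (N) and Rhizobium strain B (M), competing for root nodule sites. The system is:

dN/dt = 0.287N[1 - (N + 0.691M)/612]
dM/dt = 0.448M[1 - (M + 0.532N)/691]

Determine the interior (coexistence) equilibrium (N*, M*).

N* ≈ 213, M* ≈ 578

Setting both brackets to zero gives the nullclines N + 0.691M = 612 and 0.532N + M = 691.
Substituting M = 691 - 0.532N into the first: N(1 - 0.691·0.532) = 612 - 0.691·691.
So N* = 135/0.632 = 213, and then M* = 691 - 0.532·213 = 578.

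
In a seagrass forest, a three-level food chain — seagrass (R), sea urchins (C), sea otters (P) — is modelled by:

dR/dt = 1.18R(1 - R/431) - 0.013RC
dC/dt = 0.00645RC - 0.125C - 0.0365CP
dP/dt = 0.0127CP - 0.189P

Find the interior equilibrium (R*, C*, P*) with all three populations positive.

From dP/dt = 0: 0.0127C* = 0.189, so C* = 14.9.
From dR/dt = 0: 1.18(1 - R*/431) = 0.013·14.9, giving R* = 431·(1 - 0.164) = 360.
From dC/dt = 0: 0.00645·360 - 0.125 = 0.0365P*, so P* = 2.2/0.0365 = 60.3.

R* ≈ 360, C* ≈ 14.9, P* ≈ 60.3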